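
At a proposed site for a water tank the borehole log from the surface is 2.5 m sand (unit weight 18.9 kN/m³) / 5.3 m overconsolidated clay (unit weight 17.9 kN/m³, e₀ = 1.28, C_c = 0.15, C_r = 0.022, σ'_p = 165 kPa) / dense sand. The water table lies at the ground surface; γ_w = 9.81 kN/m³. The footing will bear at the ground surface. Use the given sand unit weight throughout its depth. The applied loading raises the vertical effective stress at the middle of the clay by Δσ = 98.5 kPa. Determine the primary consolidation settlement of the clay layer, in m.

S_c ≈ 0.026 m

Mid-depth of clay below the ground surface: z = 2.5 + 5.3/2 = 5.15 m.
Total vertical stress at mid-clay: σ_v = 18.9×2.5 + 17.9×2.65 = 94.685 kPa.
Pore pressure: u = 9.81×(5.15 − 0) = 50.522 kPa.
Initial effective stress: σ'_0 = σ_v − u = 94.685 − 50.522 = 44.163 kPa.
Final effective stress: σ'_f = 44.163 + 98.5 = 142.66 kPa.
σ'_f = 142.66 ≤ σ'_p = 165 kPa, so the clay remains overconsolidated and only the recompression index applies:
S_c = C_r·H/(1+e₀)·log₁₀(σ'_f/σ'_0) = 0.022×5.3/2.28×log₁₀(142.66/44.163)
    = 0.051141 × 0.50924 = 0.02604 m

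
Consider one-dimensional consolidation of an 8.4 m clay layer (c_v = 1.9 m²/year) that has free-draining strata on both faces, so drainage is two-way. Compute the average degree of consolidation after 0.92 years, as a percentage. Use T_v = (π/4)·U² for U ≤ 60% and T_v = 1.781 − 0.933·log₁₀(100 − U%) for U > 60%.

Drainage path length: H_d = H/2 = 4.2 m (double drainage).
T_v = c_v·t/H_d² = 1.9×0.92/4.2² = 0.099093.
T_v = 0.099093 corresponds to the U ≤ 60% branch:
U = √(4T_v/π) = 0.3552

U ≈ 35.5 %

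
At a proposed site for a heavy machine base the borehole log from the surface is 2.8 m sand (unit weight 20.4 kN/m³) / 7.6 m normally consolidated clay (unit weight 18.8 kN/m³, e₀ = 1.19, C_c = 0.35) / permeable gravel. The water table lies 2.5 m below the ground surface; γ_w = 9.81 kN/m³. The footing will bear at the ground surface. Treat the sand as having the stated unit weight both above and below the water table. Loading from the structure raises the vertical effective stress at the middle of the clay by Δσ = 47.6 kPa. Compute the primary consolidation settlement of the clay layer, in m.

Mid-depth of clay below the ground surface: z = 2.8 + 7.6/2 = 6.6 m.
Total vertical stress at mid-clay: σ_v = 20.4×2.8 + 18.8×3.8 = 128.56 kPa.
Pore pressure: u = 9.81×(6.6 − 2.5) = 40.221 kPa.
Initial effective stress: σ'_0 = σ_v − u = 128.56 − 40.221 = 88.339 kPa.
Final effective stress: σ'_f = σ'_0 + Δσ = 88.339 + 47.6 = 135.94 kPa.
Normally consolidated clay, so the full stress increment lies on the virgin compression line:
S_c = C_c·H/(1+e₀)·log₁₀(σ'_f/σ'_0) = 0.35×7.6/(1+1.19)×log₁₀(135.94/88.339)
    = 1.2146 × 0.18719 = 0.2274 m

S_c ≈ 0.227 m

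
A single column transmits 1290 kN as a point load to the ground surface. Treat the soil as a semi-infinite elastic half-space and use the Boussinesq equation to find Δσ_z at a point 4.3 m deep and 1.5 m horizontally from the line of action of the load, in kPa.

Δσ_z ≈ 25 kPa

Boussinesq vertical stress below a point load on an elastic half-space:
Δσ_z = 3P/(2πz²) · [1 + (r/z)²]^(−5/2)
r/z = 1.5/4.3 = 0.34884; [1+(r/z)²]^(−5/2) = 0.75045.
Δσ_z = 3×1290/(2π×4.3²) × 0.75045 = 33.311 × 0.75045 = 25 kPa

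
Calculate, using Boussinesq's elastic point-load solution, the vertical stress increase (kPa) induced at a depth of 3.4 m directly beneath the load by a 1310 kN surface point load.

Boussinesq vertical stress below a point load on an elastic half-space:
Δσ_z = 3P/(2πz²) · [1 + (r/z)²]^(−5/2)
r/z = 0/3.4 = 0; [1+(r/z)²]^(−5/2) = 1.
Δσ_z = 3×1310/(2π×3.4²) × 1 = 54.107 × 1 = 54.11 kPa

Δσ_z ≈ 54.1 kPa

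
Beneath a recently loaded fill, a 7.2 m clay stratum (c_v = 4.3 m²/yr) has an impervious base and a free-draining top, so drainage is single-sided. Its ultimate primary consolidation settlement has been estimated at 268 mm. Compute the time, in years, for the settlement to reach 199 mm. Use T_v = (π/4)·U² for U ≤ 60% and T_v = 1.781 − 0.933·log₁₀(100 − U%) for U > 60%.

Drainage path length: H_d = H = 7.2 m (single drainage).
U = S(t)/S_ult = 199/268 = 0.7425.
U > 60%: T_v = 1.781 − 0.933·log₁₀(100 − 74.254) = 0.4648.
t = T_v·H_d²/c_v = 0.4648×7.2²/4.3 = 5.604 years.

t ≈ 5.6 years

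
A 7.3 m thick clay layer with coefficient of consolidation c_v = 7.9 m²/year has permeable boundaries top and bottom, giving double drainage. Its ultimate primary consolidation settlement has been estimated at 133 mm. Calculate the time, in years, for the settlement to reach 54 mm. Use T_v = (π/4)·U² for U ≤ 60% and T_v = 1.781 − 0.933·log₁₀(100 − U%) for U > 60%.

Drainage path length: H_d = H/2 = 3.65 m (double drainage).
U = S(t)/S_ult = 54/133 = 0.406.
U ≤ 60%: T_v = (π/4)·U² = (π/4)×0.40602² = 0.12947.
t = T_v·H_d²/c_v = 0.12947×3.65²/7.9 = 0.2183 years.

t ≈ 0.218 years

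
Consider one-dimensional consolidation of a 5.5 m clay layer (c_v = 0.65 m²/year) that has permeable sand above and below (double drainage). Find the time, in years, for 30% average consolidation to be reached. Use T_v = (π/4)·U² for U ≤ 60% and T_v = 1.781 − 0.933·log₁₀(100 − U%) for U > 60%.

Drainage path length: H_d = H/2 = 2.75 m (double drainage).
U ≤ 60%: T_v = (π/4)·U² = (π/4)×0.3² = 0.070686.
t = T_v·H_d²/c_v = 0.070686×2.75²/0.65 = 0.8224 years.

t ≈ 0.822 years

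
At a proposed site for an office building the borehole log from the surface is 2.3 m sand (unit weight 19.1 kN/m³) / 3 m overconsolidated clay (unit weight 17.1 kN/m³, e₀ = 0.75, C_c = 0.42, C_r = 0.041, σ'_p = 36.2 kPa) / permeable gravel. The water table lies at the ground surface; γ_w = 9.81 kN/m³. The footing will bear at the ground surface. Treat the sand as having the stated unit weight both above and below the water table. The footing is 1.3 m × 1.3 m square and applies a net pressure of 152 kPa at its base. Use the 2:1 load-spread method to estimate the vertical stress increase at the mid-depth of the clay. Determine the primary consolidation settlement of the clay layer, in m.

S_c ≈ 0.0513 m

Mid-depth of clay below the ground surface: z = 2.3 + 3/2 = 3.8 m.
Total vertical stress at mid-clay: σ_v = 19.1×2.3 + 17.1×1.5 = 69.58 kPa.
Pore pressure: u = 9.81×(3.8 − 0) = 37.278 kPa.
Initial effective stress: σ'_0 = σ_v − u = 69.58 − 37.278 = 32.302 kPa.
Stress increase at mid-clay by the 2:1 spreading method:
Δσ = qBL/((B+z)(L+z)) = 152×1.3×1.3/((1.3+3.8)(1.3+3.8)) = 9.8762 kPa
Final effective stress: σ'_f = 32.302 + 9.8762 = 42.178 kPa.
σ'_f = 42.178 > σ'_p = 36.2 kPa, so the stress path crosses the preconsolidation pressure — recompression up to σ'_p, then virgin compression beyond:
S_c = H/(1+e₀)·[C_r·log₁₀(σ'_p/σ'_0) + C_c·log₁₀(σ'_f/σ'_p)]
    = 3/1.75 × [0.041×log₁₀(36.2/32.302) + 0.42×log₁₀(42.178/36.2)]
    = 1.7143 × [0.0020286 + 0.027879] = 0.05127 m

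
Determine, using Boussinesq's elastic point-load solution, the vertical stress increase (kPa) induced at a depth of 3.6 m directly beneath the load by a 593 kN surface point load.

Δσ_z ≈ 21.8 kPa

Boussinesq vertical stress below a point load on an elastic half-space:
Δσ_z = 3P/(2πz²) · [1 + (r/z)²]^(−5/2)
r/z = 0/3.6 = 0; [1+(r/z)²]^(−5/2) = 1.
Δσ_z = 3×593/(2π×3.6²) × 1 = 21.847 × 1 = 21.85 kPa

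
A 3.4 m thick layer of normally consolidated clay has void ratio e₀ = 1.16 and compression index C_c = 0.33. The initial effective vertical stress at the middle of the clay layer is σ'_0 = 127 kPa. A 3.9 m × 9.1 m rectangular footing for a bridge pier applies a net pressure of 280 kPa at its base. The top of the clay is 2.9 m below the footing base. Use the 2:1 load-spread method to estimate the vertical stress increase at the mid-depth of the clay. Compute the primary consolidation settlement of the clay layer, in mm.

Mid-depth of clay below the footing base: z = 2.9 + 3.4/2 = 4.6 m.
Stress increase at mid-clay by the 2:1 spreading method:
Δσ = qBL/((B+z)(L+z)) = 280×3.9×9.1/((3.9+4.6)(9.1+4.6)) = 85.334 kPa
Final effective stress: σ'_f = σ'_0 + Δσ = 127 + 85.334 = 212.33 kPa.
Normally consolidated clay, so the full stress increment lies on the virgin compression line:
S_c = C_c·H/(1+e₀)·log₁₀(σ'_f/σ'_0) = 0.33×3.4/(1+1.16)×log₁₀(212.33/127)
    = 0.51944 × 0.22321 = 0.1159 m

S_c ≈ 116 mm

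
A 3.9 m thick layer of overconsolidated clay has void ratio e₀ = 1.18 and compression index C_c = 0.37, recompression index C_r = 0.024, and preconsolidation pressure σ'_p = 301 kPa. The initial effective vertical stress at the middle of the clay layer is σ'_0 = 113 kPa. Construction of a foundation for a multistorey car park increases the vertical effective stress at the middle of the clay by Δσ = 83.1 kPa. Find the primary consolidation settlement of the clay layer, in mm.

S_c ≈ 10.3 mm

Final effective stress: σ'_f = 113 + 83.1 = 196.1 kPa.
σ'_f = 196.1 ≤ σ'_p = 301 kPa, so the clay remains overconsolidated and only the recompression index applies:
S_c = C_r·H/(1+e₀)·log₁₀(σ'_f/σ'_0) = 0.024×3.9/2.18×log₁₀(196.1/113)
    = 0.042936 × 0.2394 = 0.01028 m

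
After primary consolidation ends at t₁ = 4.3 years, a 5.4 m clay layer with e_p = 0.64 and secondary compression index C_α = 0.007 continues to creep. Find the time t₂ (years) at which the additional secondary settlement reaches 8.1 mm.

t₂ ≈ 9.66 years

S_s = C_α·H/(1+e_p)·log₁₀(t₂/t₁) ⇒ log₁₀(t₂/t₁) = S_s·(1+e_p)/(C_α·H).
log₁₀(t₂/t₁) = 0.0081 × (1+0.64) / (0.007×5.4) = 0.3514
t₂ = t₁ × 10^0.3514 = 4.3 × 2.246 = 9.658 years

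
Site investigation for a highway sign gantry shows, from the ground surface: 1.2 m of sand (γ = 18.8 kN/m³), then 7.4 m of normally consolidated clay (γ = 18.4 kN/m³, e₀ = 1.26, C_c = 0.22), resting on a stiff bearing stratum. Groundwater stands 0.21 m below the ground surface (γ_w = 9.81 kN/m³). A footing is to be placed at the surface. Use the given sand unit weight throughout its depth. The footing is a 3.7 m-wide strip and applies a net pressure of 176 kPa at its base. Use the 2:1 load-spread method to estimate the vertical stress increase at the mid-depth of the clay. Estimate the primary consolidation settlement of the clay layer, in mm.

S_c ≈ 310 mm

Mid-depth of clay below the ground surface: z = 1.2 + 7.4/2 = 4.9 m.
Total vertical stress at mid-clay: σ_v = 18.8×1.2 + 18.4×3.7 = 90.64 kPa.
Pore pressure: u = 9.81×(4.9 − 0.21) = 46.009 kPa.
Initial effective stress: σ'_0 = σ_v − u = 90.64 − 46.009 = 44.631 kPa.
Stress increase at mid-clay by the 2:1 spreading method:
Δσ = qB/(B+z) = 176×3.7/(3.7+4.9) = 75.721 kPa
Final effective stress: σ'_f = σ'_0 + Δσ = 44.631 + 75.721 = 120.35 kPa.
Normally consolidated clay, so the full stress increment lies on the virgin compression line:
S_c = C_c·H/(1+e₀)·log₁₀(σ'_f/σ'_0) = 0.22×7.4/(1+1.26)×log₁₀(120.35/44.631)
    = 0.72035 × 0.43081 = 0.3103 m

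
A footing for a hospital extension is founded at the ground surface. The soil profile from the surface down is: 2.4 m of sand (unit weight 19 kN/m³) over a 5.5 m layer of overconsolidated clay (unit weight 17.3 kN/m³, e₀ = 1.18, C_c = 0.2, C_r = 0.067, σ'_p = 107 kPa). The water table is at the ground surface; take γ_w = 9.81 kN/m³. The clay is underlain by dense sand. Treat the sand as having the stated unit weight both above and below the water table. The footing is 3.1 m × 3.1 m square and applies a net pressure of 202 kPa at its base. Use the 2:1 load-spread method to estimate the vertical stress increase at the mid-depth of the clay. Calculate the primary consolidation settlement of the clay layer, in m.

S_c ≈ 0.0376 m

Mid-depth of clay below the ground surface: z = 2.4 + 5.5/2 = 5.15 m.
Total vertical stress at mid-clay: σ_v = 19×2.4 + 17.3×2.75 = 93.175 kPa.
Pore pressure: u = 9.81×(5.15 − 0) = 50.522 kPa.
Initial effective stress: σ'_0 = σ_v − u = 93.175 − 50.522 = 42.653 kPa.
Stress increase at mid-clay by the 2:1 spreading method:
Δσ = qBL/((B+z)(L+z)) = 202×3.1×3.1/((3.1+5.15)(3.1+5.15)) = 28.521 kPa
Final effective stress: σ'_f = 42.653 + 28.521 = 71.174 kPa.
σ'_f = 71.174 ≤ σ'_p = 107 kPa, so the clay remains overconsolidated and only the recompression index applies:
S_c = C_r·H/(1+e₀)·log₁₀(σ'_f/σ'_0) = 0.067×5.5/2.18×log₁₀(71.174/42.653)
    = 0.16903 × 0.22237 = 0.03759 m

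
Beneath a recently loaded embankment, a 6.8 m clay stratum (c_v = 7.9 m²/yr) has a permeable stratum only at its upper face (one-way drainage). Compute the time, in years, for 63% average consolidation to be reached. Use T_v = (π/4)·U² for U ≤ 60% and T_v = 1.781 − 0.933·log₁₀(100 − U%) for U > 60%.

Drainage path length: H_d = H = 6.8 m (single drainage).
U > 60%: T_v = 1.781 − 0.933·log₁₀(100 − 63) = 0.31787.
t = T_v·H_d²/c_v = 0.31787×6.8²/7.9 = 1.861 years.

t ≈ 1.86 years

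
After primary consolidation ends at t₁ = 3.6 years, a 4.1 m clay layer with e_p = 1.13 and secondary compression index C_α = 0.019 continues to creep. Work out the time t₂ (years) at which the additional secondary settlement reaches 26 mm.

t₂ ≈ 18.5 years

S_s = C_α·H/(1+e_p)·log₁₀(t₂/t₁) ⇒ log₁₀(t₂/t₁) = S_s·(1+e_p)/(C_α·H).
log₁₀(t₂/t₁) = 0.026 × (1+1.13) / (0.019×4.1) = 0.7109
t₂ = t₁ × 10^0.7109 = 3.6 × 5.139 = 18.5 years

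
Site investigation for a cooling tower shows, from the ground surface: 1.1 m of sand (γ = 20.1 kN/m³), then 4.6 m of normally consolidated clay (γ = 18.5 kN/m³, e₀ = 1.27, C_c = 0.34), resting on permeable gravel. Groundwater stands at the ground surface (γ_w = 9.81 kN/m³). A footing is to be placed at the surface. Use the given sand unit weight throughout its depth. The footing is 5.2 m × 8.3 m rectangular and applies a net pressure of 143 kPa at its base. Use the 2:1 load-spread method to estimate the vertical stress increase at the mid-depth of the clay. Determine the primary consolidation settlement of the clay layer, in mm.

S_c ≈ 325 mm

Mid-depth of clay below the ground surface: z = 1.1 + 4.6/2 = 3.4 m.
Total vertical stress at mid-clay: σ_v = 20.1×1.1 + 18.5×2.3 = 64.66 kPa.
Pore pressure: u = 9.81×(3.4 − 0) = 33.354 kPa.
Initial effective stress: σ'_0 = σ_v − u = 64.66 − 33.354 = 31.306 kPa.
Stress increase at mid-clay by the 2:1 spreading method:
Δσ = qBL/((B+z)(L+z)) = 143×5.2×8.3/((5.2+3.4)(8.3+3.4)) = 61.339 kPa
Final effective stress: σ'_f = σ'_0 + Δσ = 31.306 + 61.339 = 92.645 kPa.
Normally consolidated clay, so the full stress increment lies on the virgin compression line:
S_c = C_c·H/(1+e₀)·log₁₀(σ'_f/σ'_0) = 0.34×4.6/(1+1.27)×log₁₀(92.645/31.306)
    = 0.68899 × 0.47119 = 0.3246 m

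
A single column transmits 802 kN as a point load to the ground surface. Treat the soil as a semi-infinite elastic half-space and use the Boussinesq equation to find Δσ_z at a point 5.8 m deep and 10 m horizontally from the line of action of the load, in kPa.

Δσ_z ≈ 0.362 kPa

Boussinesq vertical stress below a point load on an elastic half-space:
Δσ_z = 3P/(2πz²) · [1 + (r/z)²]^(−5/2)
r/z = 10/5.8 = 1.7241; [1+(r/z)²]^(−5/2) = 0.031791.
Δσ_z = 3×802/(2π×5.8²) × 0.031791 = 11.383 × 0.031791 = 0.3619 kPa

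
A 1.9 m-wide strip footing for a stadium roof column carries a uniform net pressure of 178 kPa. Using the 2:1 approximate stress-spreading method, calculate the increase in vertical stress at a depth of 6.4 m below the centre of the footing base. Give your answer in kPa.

Δσ_z ≈ 40.7 kPa

By the 2:1 method the load spreads at 1 horizontal : 2 vertical, so at depth z the loaded area has grown by z in each plan dimension:
Δσ = qB/(B+z) = 178×1.9/(1.9+6.4) = 40.747 kPa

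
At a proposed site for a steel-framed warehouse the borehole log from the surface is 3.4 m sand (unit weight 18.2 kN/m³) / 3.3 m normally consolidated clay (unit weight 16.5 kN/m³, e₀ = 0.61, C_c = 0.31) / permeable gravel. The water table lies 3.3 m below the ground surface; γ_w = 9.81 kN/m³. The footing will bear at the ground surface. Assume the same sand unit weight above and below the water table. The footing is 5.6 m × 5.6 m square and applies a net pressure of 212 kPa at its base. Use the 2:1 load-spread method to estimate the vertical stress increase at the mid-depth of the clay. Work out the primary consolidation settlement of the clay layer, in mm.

S_c ≈ 164 mm

Mid-depth of clay below the ground surface: z = 3.4 + 3.3/2 = 5.05 m.
Total vertical stress at mid-clay: σ_v = 18.2×3.4 + 16.5×1.65 = 89.105 kPa.
Pore pressure: u = 9.81×(5.05 − 3.3) = 17.168 kPa.
Initial effective stress: σ'_0 = σ_v − u = 89.105 − 17.168 = 71.937 kPa.
Stress increase at mid-clay by the 2:1 spreading method:
Δσ = qBL/((B+z)(L+z)) = 212×5.6×5.6/((5.6+5.05)(5.6+5.05)) = 58.616 kPa
Final effective stress: σ'_f = σ'_0 + Δσ = 71.937 + 58.616 = 130.55 kPa.
Normally consolidated clay, so the full stress increment lies on the virgin compression line:
S_c = C_c·H/(1+e₀)·log₁₀(σ'_f/σ'_0) = 0.31×3.3/(1+0.61)×log₁₀(130.55/71.937)
    = 0.6354 × 0.25882 = 0.1645 m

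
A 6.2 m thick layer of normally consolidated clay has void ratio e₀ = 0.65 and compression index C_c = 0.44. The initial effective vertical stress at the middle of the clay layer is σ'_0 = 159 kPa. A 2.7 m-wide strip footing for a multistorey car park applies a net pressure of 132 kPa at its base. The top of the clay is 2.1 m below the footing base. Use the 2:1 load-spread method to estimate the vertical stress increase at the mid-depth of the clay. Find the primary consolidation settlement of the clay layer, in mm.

S_c ≈ 179 mm

Mid-depth of clay below the footing base: z = 2.1 + 6.2/2 = 5.2 m.
Stress increase at mid-clay by the 2:1 spreading method:
Δσ = qB/(B+z) = 132×2.7/(2.7+5.2) = 45.114 kPa
Final effective stress: σ'_f = σ'_0 + Δσ = 159 + 45.114 = 204.11 kPa.
Normally consolidated clay, so the full stress increment lies on the virgin compression line:
S_c = C_c·H/(1+e₀)·log₁₀(σ'_f/σ'_0) = 0.44×6.2/(1+0.65)×log₁₀(204.11/159)
    = 1.6533 × 0.10847 = 0.1793 m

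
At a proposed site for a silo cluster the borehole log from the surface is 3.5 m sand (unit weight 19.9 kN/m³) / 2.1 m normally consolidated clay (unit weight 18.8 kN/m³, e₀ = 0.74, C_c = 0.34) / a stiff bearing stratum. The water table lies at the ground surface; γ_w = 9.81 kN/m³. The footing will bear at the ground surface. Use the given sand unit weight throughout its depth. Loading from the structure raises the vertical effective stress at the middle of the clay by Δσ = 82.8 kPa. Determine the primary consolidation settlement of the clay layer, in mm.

S_c ≈ 187 mm

Mid-depth of clay below the ground surface: z = 3.5 + 2.1/2 = 4.55 m.
Total vertical stress at mid-clay: σ_v = 19.9×3.5 + 18.8×1.05 = 89.39 kPa.
Pore pressure: u = 9.81×(4.55 − 0) = 44.636 kPa.
Initial effective stress: σ'_0 = σ_v − u = 89.39 − 44.636 = 44.754 kPa.
Final effective stress: σ'_f = σ'_0 + Δσ = 44.754 + 82.8 = 127.55 kPa.
Normally consolidated clay, so the full stress increment lies on the virgin compression line:
S_c = C_c·H/(1+e₀)·log₁₀(σ'_f/σ'_0) = 0.34×2.1/(1+0.74)×log₁₀(127.55/44.754)
    = 0.41034 × 0.45485 = 0.1866 m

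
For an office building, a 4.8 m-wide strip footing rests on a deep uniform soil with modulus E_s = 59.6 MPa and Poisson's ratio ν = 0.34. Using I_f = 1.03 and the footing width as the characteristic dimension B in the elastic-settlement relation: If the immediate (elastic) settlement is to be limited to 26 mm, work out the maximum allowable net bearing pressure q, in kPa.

q ≈ 354 kPa

E_s = 59.6 MPa = 59600 kPa.
S_e = q·B·(1−ν²)/E_s · I_f  ⇒  q = S_e·E_s / (B·(1−ν²)·I_f).
q = 0.026 × 59600 / (4.8 × 0.8844 × 1.03) = 354.4 kPa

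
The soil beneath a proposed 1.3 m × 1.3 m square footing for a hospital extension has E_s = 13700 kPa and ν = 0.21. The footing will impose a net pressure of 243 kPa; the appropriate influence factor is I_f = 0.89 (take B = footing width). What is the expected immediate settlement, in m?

Immediate (elastic) settlement: S_e = q·B·(1−ν²)/E_s · I_f.
S_e = 243 × 1.3 × (1 − 0.21²) / 13700 × 0.89
    = 243 × 1.3 × 0.9559 / 13700 × 0.89
    = 0.01962 m

S_e ≈ 0.0196 m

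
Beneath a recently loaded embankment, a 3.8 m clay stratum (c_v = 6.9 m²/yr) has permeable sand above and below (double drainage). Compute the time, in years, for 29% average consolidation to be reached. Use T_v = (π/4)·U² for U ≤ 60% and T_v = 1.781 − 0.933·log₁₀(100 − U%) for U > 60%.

t ≈ 0.0346 years

Drainage path length: H_d = H/2 = 1.9 m (double drainage).
U ≤ 60%: T_v = (π/4)·U² = (π/4)×0.29² = 0.066052.
t = T_v·H_d²/c_v = 0.066052×1.9²/6.9 = 0.03456 years.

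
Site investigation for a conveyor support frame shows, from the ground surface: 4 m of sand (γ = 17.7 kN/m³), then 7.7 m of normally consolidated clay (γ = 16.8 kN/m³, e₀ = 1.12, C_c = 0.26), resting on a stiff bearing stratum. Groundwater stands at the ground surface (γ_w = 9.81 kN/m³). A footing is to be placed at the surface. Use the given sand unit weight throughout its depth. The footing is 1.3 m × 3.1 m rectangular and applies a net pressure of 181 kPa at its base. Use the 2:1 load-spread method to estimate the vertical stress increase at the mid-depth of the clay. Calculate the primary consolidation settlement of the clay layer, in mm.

Mid-depth of clay below the ground surface: z = 4 + 7.7/2 = 7.85 m.
Total vertical stress at mid-clay: σ_v = 17.7×4 + 16.8×3.85 = 135.48 kPa.
Pore pressure: u = 9.81×(7.85 − 0) = 77.008 kPa.
Initial effective stress: σ'_0 = σ_v − u = 135.48 − 77.008 = 58.472 kPa.
Stress increase at mid-clay by the 2:1 spreading method:
Δσ = qBL/((B+z)(L+z)) = 181×1.3×3.1/((1.3+7.85)(3.1+7.85)) = 7.2803 kPa
Final effective stress: σ'_f = σ'_0 + Δσ = 58.472 + 7.2803 = 65.752 kPa.
Normally consolidated clay, so the full stress increment lies on the virgin compression line:
S_c = C_c·H/(1+e₀)·log₁₀(σ'_f/σ'_0) = 0.26×7.7/(1+1.12)×log₁₀(65.752/58.472)
    = 0.94434 × 0.050961 = 0.04812 m

S_c ≈ 48.1 mm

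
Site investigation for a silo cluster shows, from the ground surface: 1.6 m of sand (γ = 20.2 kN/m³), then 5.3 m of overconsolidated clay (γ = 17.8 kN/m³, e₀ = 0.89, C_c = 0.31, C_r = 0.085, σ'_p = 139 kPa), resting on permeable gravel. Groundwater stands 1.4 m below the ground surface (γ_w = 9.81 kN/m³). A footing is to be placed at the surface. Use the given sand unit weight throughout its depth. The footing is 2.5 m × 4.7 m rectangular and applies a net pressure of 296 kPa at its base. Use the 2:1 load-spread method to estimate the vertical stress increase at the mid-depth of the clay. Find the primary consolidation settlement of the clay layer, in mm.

Mid-depth of clay below the ground surface: z = 1.6 + 5.3/2 = 4.25 m.
Total vertical stress at mid-clay: σ_v = 20.2×1.6 + 17.8×2.65 = 79.49 kPa.
Pore pressure: u = 9.81×(4.25 − 1.4) = 27.959 kPa.
Initial effective stress: σ'_0 = σ_v − u = 79.49 − 27.959 = 51.531 kPa.
Stress increase at mid-clay by the 2:1 spreading method:
Δσ = qBL/((B+z)(L+z)) = 296×2.5×4.7/((2.5+4.25)(4.7+4.25)) = 57.571 kPa
Final effective stress: σ'_f = 51.531 + 57.571 = 109.1 kPa.
σ'_f = 109.1 ≤ σ'_p = 139 kPa, so the clay remains overconsolidated and only the recompression index applies:
S_c = C_r·H/(1+e₀)·log₁₀(σ'_f/σ'_0) = 0.085×5.3/1.89×log₁₀(109.1/51.531)
    = 0.23836 × 0.32576 = 0.07765 m

S_c ≈ 77.6 mm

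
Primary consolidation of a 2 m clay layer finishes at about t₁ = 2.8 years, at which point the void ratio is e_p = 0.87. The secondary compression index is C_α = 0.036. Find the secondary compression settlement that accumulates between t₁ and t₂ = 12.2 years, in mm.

S_s ≈ 24.6 mm

Secondary compression: S_s = C_α·H/(1+e_p)·log₁₀(t₂/t₁)
S_s = 0.036×2/(1+0.87)×log₁₀(12.2/2.8)
    = 0.0385 × 0.6392 = 0.02461 m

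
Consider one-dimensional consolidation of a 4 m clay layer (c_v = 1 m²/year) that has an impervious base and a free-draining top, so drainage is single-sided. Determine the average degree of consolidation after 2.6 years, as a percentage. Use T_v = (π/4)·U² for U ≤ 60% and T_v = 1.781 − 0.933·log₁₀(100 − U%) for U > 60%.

U ≈ 45.5 %

Drainage path length: H_d = H = 4 m (single drainage).
T_v = c_v·t/H_d² = 1×2.6/4² = 0.1625.
T_v = 0.1625 corresponds to the U ≤ 60% branch:
U = √(4T_v/π) = 0.4549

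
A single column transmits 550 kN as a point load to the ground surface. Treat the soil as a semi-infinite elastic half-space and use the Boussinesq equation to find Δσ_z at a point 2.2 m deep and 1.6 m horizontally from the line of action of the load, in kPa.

Boussinesq vertical stress below a point load on an elastic half-space:
Δσ_z = 3P/(2πz²) · [1 + (r/z)²]^(−5/2)
r/z = 1.6/2.2 = 0.72727; [1+(r/z)²]^(−5/2) = 0.34597.
Δσ_z = 3×550/(2π×2.2²) × 0.34597 = 54.257 × 0.34597 = 18.77 kPa

Δσ_z ≈ 18.8 kPa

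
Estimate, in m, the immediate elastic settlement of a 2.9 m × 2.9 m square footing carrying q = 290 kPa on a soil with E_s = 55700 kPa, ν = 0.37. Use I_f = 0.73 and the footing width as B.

S_e ≈ 0.00951 m

Immediate (elastic) settlement: S_e = q·B·(1−ν²)/E_s · I_f.
S_e = 290 × 2.9 × (1 − 0.37²) / 55700 × 0.73
    = 290 × 2.9 × 0.8631 / 55700 × 0.73
    = 0.009513 m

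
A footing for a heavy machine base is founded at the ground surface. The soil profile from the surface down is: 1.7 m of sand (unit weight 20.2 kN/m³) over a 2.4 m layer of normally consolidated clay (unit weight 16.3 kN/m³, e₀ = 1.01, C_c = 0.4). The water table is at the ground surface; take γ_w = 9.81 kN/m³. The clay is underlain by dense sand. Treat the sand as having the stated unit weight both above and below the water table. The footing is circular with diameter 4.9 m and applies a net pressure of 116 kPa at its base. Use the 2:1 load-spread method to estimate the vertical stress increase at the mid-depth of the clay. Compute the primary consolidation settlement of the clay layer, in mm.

Mid-depth of clay below the ground surface: z = 1.7 + 2.4/2 = 2.9 m.
Total vertical stress at mid-clay: σ_v = 20.2×1.7 + 16.3×1.2 = 53.9 kPa.
Pore pressure: u = 9.81×(2.9 − 0) = 28.449 kPa.
Initial effective stress: σ'_0 = σ_v − u = 53.9 − 28.449 = 25.451 kPa.
Stress increase at mid-clay by the 2:1 spreading method:
Δσ ≈ qD²/(D+z)² = 116×4.9²/(4.9+2.9)² = 45.778 kPa
Final effective stress: σ'_f = σ'_0 + Δσ = 25.451 + 45.778 = 71.229 kPa.
Normally consolidated clay, so the full stress increment lies on the virgin compression line:
S_c = C_c·H/(1+e₀)·log₁₀(σ'_f/σ'_0) = 0.4×2.4/(1+1.01)×log₁₀(71.229/25.451)
    = 0.47761 × 0.44695 = 0.2135 m

S_c ≈ 213 mm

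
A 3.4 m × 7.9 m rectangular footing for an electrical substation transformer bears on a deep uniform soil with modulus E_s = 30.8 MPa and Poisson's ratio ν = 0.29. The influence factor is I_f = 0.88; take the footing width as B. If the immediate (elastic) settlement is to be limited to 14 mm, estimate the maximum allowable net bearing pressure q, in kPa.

E_s = 30.8 MPa = 30800 kPa.
S_e = q·B·(1−ν²)/E_s · I_f  ⇒  q = S_e·E_s / (B·(1−ν²)·I_f).
q = 0.014 × 30800 / (3.4 × 0.9159 × 0.88) = 157.4 kPa

q ≈ 157 kPa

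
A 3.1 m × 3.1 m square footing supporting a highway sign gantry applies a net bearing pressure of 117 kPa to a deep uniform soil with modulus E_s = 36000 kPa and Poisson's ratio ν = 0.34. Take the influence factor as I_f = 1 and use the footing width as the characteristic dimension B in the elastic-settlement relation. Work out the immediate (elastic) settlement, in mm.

S_e ≈ 8.91 mm

Immediate (elastic) settlement: S_e = q·B·(1−ν²)/E_s · I_f.
S_e = 117 × 3.1 × (1 − 0.34²) / 36000 × 1
    = 117 × 3.1 × 0.8844 / 36000 × 1
    = 0.00891 m = 8.91 mm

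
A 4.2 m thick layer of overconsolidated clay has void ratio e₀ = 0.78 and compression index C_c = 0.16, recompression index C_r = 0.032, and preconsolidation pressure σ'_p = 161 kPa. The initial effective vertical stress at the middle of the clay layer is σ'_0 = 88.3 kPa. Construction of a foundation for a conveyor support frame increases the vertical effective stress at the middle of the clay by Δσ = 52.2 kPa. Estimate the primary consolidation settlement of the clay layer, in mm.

S_c ≈ 15.2 mm

Final effective stress: σ'_f = 88.3 + 52.2 = 140.5 kPa.
σ'_f = 140.5 ≤ σ'_p = 161 kPa, so the clay remains overconsolidated and only the recompression index applies:
S_c = C_r·H/(1+e₀)·log₁₀(σ'_f/σ'_0) = 0.032×4.2/1.78×log₁₀(140.5/88.3)
    = 0.075507 × 0.20172 = 0.01523 m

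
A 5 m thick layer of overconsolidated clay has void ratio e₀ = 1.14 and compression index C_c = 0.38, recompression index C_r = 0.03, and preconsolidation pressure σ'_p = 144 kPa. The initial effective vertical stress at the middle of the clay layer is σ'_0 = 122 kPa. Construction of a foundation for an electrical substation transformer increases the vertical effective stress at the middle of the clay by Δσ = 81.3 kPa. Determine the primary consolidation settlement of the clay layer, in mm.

Final effective stress: σ'_f = 122 + 81.3 = 203.3 kPa.
σ'_f = 203.3 > σ'_p = 144 kPa, so the stress path crosses the preconsolidation pressure — recompression up to σ'_p, then virgin compression beyond:
S_c = H/(1+e₀)·[C_r·log₁₀(σ'_p/σ'_0) + C_c·log₁₀(σ'_f/σ'_p)]
    = 5/2.14 × [0.03×log₁₀(144/122) + 0.38×log₁₀(203.3/144)]
    = 2.3364 × [0.0021601 + 0.056914] = 0.138 m

S_c ≈ 138 mm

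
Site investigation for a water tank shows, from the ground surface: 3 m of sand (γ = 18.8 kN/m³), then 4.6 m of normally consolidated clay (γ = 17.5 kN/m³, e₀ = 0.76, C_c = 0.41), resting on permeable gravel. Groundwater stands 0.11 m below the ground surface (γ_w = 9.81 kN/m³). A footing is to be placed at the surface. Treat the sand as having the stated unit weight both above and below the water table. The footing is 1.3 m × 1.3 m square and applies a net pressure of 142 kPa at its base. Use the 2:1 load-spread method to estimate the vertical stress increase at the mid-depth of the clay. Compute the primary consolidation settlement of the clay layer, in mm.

S_c ≈ 52.9 mm

Mid-depth of clay below the ground surface: z = 3 + 4.6/2 = 5.3 m.
Total vertical stress at mid-clay: σ_v = 18.8×3 + 17.5×2.3 = 96.65 kPa.
Pore pressure: u = 9.81×(5.3 − 0.11) = 50.914 kPa.
Initial effective stress: σ'_0 = σ_v − u = 96.65 − 50.914 = 45.736 kPa.
Stress increase at mid-clay by the 2:1 spreading method:
Δσ = qBL/((B+z)(L+z)) = 142×1.3×1.3/((1.3+5.3)(1.3+5.3)) = 5.5092 kPa
Final effective stress: σ'_f = σ'_0 + Δσ = 45.736 + 5.5092 = 51.245 kPa.
Normally consolidated clay, so the full stress increment lies on the virgin compression line:
S_c = C_c·H/(1+e₀)·log₁₀(σ'_f/σ'_0) = 0.41×4.6/(1+0.76)×log₁₀(51.245/45.736)
    = 1.0716 × 0.049393 = 0.05293 m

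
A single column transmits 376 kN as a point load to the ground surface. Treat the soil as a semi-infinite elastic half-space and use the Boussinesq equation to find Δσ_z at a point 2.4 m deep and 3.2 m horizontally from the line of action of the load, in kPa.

Boussinesq vertical stress below a point load on an elastic half-space:
Δσ_z = 3P/(2πz²) · [1 + (r/z)²]^(−5/2)
r/z = 3.2/2.4 = 1.3333; [1+(r/z)²]^(−5/2) = 0.07776.
Δσ_z = 3×376/(2π×2.4²) × 0.07776 = 31.168 × 0.07776 = 2.424 kPa

Δσ_z ≈ 2.42 kPa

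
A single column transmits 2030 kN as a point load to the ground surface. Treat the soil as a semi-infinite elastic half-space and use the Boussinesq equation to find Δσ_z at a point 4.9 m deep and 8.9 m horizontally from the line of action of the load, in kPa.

Δσ_z ≈ 1.05 kPa

Boussinesq vertical stress below a point load on an elastic half-space:
Δσ_z = 3P/(2πz²) · [1 + (r/z)²]^(−5/2)
r/z = 8.9/4.9 = 1.8163; [1+(r/z)²]^(−5/2) = 0.026096.
Δσ_z = 3×2030/(2π×4.9²) × 0.026096 = 40.369 × 0.026096 = 1.053 kPa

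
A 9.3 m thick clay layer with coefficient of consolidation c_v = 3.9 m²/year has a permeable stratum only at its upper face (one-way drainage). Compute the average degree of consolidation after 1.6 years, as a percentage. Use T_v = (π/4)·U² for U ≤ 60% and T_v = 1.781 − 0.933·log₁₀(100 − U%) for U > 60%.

U ≈ 30.3 %

Drainage path length: H_d = H = 9.3 m (single drainage).
T_v = c_v·t/H_d² = 3.9×1.6/9.3² = 0.072147.
T_v = 0.072147 corresponds to the U ≤ 60% branch:
U = √(4T_v/π) = 0.3031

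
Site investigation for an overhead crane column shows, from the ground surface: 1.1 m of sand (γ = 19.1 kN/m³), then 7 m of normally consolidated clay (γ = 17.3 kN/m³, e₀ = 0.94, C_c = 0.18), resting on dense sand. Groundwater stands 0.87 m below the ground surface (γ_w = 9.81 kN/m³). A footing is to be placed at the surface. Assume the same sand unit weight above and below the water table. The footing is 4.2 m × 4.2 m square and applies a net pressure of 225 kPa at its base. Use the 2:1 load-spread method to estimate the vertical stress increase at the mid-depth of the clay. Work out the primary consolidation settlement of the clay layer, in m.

S_c ≈ 0.215 m

Mid-depth of clay below the ground surface: z = 1.1 + 7/2 = 4.6 m.
Total vertical stress at mid-clay: σ_v = 19.1×1.1 + 17.3×3.5 = 81.56 kPa.
Pore pressure: u = 9.81×(4.6 − 0.87) = 36.591 kPa.
Initial effective stress: σ'_0 = σ_v − u = 81.56 − 36.591 = 44.969 kPa.
Stress increase at mid-clay by the 2:1 spreading method:
Δσ = qBL/((B+z)(L+z)) = 225×4.2×4.2/((4.2+4.6)(4.2+4.6)) = 51.253 kPa
Final effective stress: σ'_f = σ'_0 + Δσ = 44.969 + 51.253 = 96.222 kPa.
Normally consolidated clay, so the full stress increment lies on the virgin compression line:
S_c = C_c·H/(1+e₀)·log₁₀(σ'_f/σ'_0) = 0.18×7/(1+0.94)×log₁₀(96.222/44.969)
    = 0.64948 × 0.33036 = 0.2146 m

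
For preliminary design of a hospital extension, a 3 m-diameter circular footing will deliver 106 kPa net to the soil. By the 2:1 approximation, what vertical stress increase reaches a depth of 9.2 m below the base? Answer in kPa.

Δσ_z ≈ 6.41 kPa

By the 2:1 method the load spreads at 1 horizontal : 2 vertical, so at depth z the loaded area has grown by z in each plan dimension:
Δσ ≈ qD²/(D+z)² = 106×3²/(3+9.2)² = 6.4096 kPa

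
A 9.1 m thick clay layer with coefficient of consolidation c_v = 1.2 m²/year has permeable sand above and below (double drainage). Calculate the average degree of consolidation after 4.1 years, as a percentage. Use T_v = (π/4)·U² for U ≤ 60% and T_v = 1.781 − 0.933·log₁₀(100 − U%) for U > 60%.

U ≈ 55 %

Drainage path length: H_d = H/2 = 4.55 m (double drainage).
T_v = c_v·t/H_d² = 1.2×4.1/4.55² = 0.23765.
T_v = 0.23765 corresponds to the U ≤ 60% branch:
U = √(4T_v/π) = 0.5501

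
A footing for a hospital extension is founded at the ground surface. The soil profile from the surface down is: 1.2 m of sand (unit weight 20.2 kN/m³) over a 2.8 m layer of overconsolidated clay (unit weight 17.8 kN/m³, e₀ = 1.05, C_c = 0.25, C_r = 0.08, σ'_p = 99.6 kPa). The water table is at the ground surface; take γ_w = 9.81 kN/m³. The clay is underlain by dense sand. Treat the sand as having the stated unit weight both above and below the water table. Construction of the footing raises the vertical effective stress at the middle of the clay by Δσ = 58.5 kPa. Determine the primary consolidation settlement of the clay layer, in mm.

Mid-depth of clay below the ground surface: z = 1.2 + 2.8/2 = 2.6 m.
Total vertical stress at mid-clay: σ_v = 20.2×1.2 + 17.8×1.4 = 49.16 kPa.
Pore pressure: u = 9.81×(2.6 − 0) = 25.506 kPa.
Initial effective stress: σ'_0 = σ_v − u = 49.16 − 25.506 = 23.654 kPa.
Final effective stress: σ'_f = 23.654 + 58.5 = 82.154 kPa.
σ'_f = 82.154 ≤ σ'_p = 99.6 kPa, so the clay remains overconsolidated and only the recompression index applies:
S_c = C_r·H/(1+e₀)·log₁₀(σ'_f/σ'_0) = 0.08×2.8/2.05×log₁₀(82.154/23.654)
    = 0.10927 × 0.54072 = 0.05909 m

S_c ≈ 59.1 mm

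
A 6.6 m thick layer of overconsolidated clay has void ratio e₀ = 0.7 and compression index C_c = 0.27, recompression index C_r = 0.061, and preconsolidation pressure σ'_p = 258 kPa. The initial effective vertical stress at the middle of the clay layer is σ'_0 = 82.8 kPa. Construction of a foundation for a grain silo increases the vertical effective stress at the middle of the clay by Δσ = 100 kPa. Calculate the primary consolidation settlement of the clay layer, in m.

S_c ≈ 0.0815 m

Final effective stress: σ'_f = 82.8 + 100 = 182.8 kPa.
σ'_f = 182.8 ≤ σ'_p = 258 kPa, so the clay remains overconsolidated and only the recompression index applies:
S_c = C_r·H/(1+e₀)·log₁₀(σ'_f/σ'_0) = 0.061×6.6/1.7×log₁₀(182.8/82.8)
    = 0.23683 × 0.34395 = 0.08146 m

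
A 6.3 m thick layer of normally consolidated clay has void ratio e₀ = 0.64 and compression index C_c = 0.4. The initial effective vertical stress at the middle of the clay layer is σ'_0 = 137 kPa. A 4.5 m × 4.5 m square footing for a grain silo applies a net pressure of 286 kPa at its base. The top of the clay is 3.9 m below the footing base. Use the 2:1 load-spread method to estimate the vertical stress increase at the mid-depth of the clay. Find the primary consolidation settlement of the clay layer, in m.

S_c ≈ 0.184 m

Mid-depth of clay below the footing base: z = 3.9 + 6.3/2 = 7.05 m.
Stress increase at mid-clay by the 2:1 spreading method:
Δσ = qBL/((B+z)(L+z)) = 286×4.5×4.5/((4.5+7.05)(4.5+7.05)) = 43.414 kPa
Final effective stress: σ'_f = σ'_0 + Δσ = 137 + 43.414 = 180.41 kPa.
Normally consolidated clay, so the full stress increment lies on the virgin compression line:
S_c = C_c·H/(1+e₀)·log₁₀(σ'_f/σ'_0) = 0.4×6.3/(1+0.64)×log₁₀(180.41/137)
    = 1.5366 × 0.11954 = 0.1837 m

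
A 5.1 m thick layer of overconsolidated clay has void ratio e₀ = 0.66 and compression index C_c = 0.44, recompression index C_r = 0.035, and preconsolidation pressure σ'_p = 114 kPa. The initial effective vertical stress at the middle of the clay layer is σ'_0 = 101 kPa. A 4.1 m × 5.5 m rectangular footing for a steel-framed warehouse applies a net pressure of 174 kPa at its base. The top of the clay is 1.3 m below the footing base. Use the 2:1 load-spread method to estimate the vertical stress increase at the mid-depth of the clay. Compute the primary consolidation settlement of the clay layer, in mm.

S_c ≈ 181 mm

Mid-depth of clay below the footing base: z = 1.3 + 5.1/2 = 3.85 m.
Stress increase at mid-clay by the 2:1 spreading method:
Δσ = qBL/((B+z)(L+z)) = 174×4.1×5.5/((4.1+3.85)(5.5+3.85)) = 52.786 kPa
Final effective stress: σ'_f = 101 + 52.786 = 153.79 kPa.
σ'_f = 153.79 > σ'_p = 114 kPa, so the stress path crosses the preconsolidation pressure — recompression up to σ'_p, then virgin compression beyond:
S_c = H/(1+e₀)·[C_r·log₁₀(σ'_p/σ'_0) + C_c·log₁₀(σ'_f/σ'_p)]
    = 5.1/1.66 × [0.035×log₁₀(114/101) + 0.44×log₁₀(153.79/114)]
    = 3.0723 × [0.0018404 + 0.05721] = 0.1814 m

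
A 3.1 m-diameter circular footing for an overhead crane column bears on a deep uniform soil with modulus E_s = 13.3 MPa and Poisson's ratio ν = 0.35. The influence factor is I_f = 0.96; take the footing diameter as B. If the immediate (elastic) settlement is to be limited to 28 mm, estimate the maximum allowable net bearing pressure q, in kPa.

E_s = 13.3 MPa = 13300 kPa.
S_e = q·B·(1−ν²)/E_s · I_f  ⇒  q = S_e·E_s / (B·(1−ν²)·I_f).
q = 0.028 × 13300 / (3.1 × 0.8775 × 0.96) = 142.6 kPa

q ≈ 143 kPa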